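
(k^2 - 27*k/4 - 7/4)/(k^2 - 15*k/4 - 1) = (k - 7)/(k - 4)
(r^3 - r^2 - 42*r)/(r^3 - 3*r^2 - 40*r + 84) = r/(r - 2)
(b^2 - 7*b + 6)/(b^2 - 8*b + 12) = (b - 1)/(b - 2)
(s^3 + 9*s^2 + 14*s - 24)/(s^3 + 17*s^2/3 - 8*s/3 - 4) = 3*(s + 4)/(3*s + 2)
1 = 1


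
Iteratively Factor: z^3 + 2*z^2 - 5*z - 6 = (z + 1)*(z^2 + z - 6) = (z + 1)*(z + 3)*(z - 2)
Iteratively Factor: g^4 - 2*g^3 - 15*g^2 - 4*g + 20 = (g + 2)*(g^3 - 4*g^2 - 7*g + 10) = (g + 2)^2*(g^2 - 6*g + 5) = (g - 5)*(g + 2)^2*(g - 1)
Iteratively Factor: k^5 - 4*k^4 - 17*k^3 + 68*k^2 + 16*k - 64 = (k - 4)*(k^4 - 17*k^2 + 16) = (k - 4)*(k - 1)*(k^3 + k^2 - 16*k - 16) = (k - 4)*(k - 1)*(k + 4)*(k^2 - 3*k - 4) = (k - 4)*(k - 1)*(k + 1)*(k + 4)*(k - 4)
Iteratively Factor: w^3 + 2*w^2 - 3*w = (w)*(w^2 + 2*w - 3) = w*(w + 3)*(w - 1)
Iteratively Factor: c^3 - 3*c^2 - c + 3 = (c - 3)*(c^2 - 1) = (c - 3)*(c + 1)*(c - 1)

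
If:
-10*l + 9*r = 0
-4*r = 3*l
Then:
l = 0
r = 0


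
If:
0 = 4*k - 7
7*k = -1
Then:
No Solution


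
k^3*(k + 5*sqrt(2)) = k^4 + 5*sqrt(2)*k^3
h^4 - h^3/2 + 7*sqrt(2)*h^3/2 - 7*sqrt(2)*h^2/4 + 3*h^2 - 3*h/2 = h*(h - 1/2)*(h + sqrt(2)/2)*(h + 3*sqrt(2))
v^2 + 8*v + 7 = (v + 1)*(v + 7)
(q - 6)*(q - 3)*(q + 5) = q^3 - 4*q^2 - 27*q + 90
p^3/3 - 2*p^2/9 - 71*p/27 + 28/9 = (p/3 + 1)*(p - 7/3)*(p - 4/3)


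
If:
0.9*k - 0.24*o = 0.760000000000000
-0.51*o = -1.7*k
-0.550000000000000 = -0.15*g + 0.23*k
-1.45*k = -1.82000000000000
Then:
No Solution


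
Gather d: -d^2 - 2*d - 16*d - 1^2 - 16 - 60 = -d^2 - 18*d - 77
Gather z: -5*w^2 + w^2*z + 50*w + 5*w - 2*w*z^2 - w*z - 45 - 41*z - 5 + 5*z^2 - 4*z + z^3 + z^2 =-5*w^2 + 55*w + z^3 + z^2*(6 - 2*w) + z*(w^2 - w - 45) - 50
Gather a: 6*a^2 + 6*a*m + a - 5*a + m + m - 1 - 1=6*a^2 + a*(6*m - 4) + 2*m - 2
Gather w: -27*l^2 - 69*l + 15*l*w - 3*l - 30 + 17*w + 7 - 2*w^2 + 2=-27*l^2 - 72*l - 2*w^2 + w*(15*l + 17) - 21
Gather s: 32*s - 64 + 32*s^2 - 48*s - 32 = 32*s^2 - 16*s - 96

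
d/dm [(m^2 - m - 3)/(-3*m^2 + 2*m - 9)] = (-m^2 - 36*m + 15)/(9*m^4 - 12*m^3 + 58*m^2 - 36*m + 81)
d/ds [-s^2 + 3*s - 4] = 3 - 2*s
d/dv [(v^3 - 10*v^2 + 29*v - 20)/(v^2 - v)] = 1 - 20/v^2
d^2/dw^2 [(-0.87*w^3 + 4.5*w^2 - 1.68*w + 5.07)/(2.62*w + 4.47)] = (-11.944056*w^3 - 61.133508*w^2 - 104.300298*w + 288.78342)/(17.984728*w^3 + 92.051604*w^2 + 157.049874*w + 89.314623)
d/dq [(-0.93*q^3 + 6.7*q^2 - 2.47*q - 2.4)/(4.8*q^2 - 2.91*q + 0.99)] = (-4.464*q^4 + 5.4126*q^3 - 10.4031*q^2 + 36.306*q - 9.4293)/(23.04*q^4 - 27.936*q^3 + 17.9721*q^2 - 5.7618*q + 0.9801)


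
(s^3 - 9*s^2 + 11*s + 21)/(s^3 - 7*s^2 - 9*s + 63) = (s + 1)/(s + 3)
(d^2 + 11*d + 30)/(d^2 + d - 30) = (d + 5)/(d - 5)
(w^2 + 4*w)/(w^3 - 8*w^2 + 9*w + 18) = w*(w + 4)/(w^3 - 8*w^2 + 9*w + 18)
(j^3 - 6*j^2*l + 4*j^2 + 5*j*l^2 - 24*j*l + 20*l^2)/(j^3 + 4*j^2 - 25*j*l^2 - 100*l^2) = (j - l)/(j + 5*l)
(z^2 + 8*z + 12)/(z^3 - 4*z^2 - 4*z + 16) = (z + 6)/(z^2 - 6*z + 8)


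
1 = 1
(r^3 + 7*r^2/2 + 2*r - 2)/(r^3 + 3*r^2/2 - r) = (r + 2)/r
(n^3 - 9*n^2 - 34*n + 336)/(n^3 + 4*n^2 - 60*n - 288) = (n - 7)/(n + 6)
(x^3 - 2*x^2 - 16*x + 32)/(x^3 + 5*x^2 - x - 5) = (x^3 - 2*x^2 - 16*x + 32)/(x^3 + 5*x^2 - x - 5)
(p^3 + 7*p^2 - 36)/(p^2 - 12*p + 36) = (p^3 + 7*p^2 - 36)/(p^2 - 12*p + 36)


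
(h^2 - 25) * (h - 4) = h^3 - 4*h^2 - 25*h + 100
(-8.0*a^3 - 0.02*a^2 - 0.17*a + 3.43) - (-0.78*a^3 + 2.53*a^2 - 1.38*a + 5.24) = -7.22*a^3 - 2.55*a^2 + 1.21*a - 1.81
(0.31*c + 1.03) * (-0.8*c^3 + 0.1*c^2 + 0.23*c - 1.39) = -0.248*c^4 - 0.793*c^3 + 0.1743*c^2 - 0.194*c - 1.4317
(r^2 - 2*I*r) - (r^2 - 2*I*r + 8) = -8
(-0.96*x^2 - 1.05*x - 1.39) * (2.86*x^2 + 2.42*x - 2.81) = -2.7456*x^4 - 5.3262*x^3 - 3.8188*x^2 - 0.413299999999999*x + 3.9059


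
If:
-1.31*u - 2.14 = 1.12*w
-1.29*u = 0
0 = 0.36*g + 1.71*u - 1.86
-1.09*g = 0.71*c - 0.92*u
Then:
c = -7.93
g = 5.17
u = 0.00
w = -1.91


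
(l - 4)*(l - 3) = l^2 - 7*l + 12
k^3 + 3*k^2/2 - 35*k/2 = k*(k - 7/2)*(k + 5)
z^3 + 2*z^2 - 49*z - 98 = (z - 7)*(z + 2)*(z + 7)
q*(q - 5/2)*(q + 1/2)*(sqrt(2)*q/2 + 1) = sqrt(2)*q^4/2 - sqrt(2)*q^3 + q^3 - 2*q^2 - 5*sqrt(2)*q^2/8 - 5*q/4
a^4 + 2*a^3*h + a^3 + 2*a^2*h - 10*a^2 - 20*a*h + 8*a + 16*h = (a - 2)*(a - 1)*(a + 4)*(a + 2*h)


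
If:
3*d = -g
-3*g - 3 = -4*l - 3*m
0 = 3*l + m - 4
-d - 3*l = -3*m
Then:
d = -48/113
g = 144/113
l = 117/113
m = 101/113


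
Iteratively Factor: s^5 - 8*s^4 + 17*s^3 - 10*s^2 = (s)*(s^4 - 8*s^3 + 17*s^2 - 10*s) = s^2*(s^3 - 8*s^2 + 17*s - 10) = s^2*(s - 5)*(s^2 - 3*s + 2) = s^2*(s - 5)*(s - 2)*(s - 1)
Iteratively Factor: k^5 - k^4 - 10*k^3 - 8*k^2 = (k - 4)*(k^4 + 3*k^3 + 2*k^2) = (k - 4)*(k + 1)*(k^3 + 2*k^2) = k*(k - 4)*(k + 1)*(k^2 + 2*k) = k*(k - 4)*(k + 1)*(k + 2)*(k)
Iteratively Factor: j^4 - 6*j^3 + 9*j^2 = (j - 3)*(j^3 - 3*j^2) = j*(j - 3)*(j^2 - 3*j) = j^2*(j - 3)*(j - 3)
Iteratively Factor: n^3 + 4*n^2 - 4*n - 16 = (n - 2)*(n^2 + 6*n + 8) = (n - 2)*(n + 2)*(n + 4)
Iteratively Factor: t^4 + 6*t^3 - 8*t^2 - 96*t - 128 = (t + 4)*(t^3 + 2*t^2 - 16*t - 32) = (t + 2)*(t + 4)*(t^2 - 16) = (t - 4)*(t + 2)*(t + 4)*(t + 4)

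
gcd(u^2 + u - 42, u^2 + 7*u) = u + 7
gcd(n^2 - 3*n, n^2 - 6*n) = n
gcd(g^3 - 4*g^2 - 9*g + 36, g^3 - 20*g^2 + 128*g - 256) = g - 4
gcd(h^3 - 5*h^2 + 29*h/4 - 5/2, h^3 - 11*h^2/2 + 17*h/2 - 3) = h^2 - 5*h/2 + 1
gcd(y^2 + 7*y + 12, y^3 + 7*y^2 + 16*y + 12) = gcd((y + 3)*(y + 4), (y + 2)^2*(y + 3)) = y + 3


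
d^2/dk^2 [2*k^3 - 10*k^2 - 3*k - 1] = 12*k - 20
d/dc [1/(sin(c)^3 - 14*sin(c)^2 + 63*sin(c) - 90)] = (-3*sin(c)^2 + 28*sin(c) - 63)*cos(c)/(sin(c)^3 - 14*sin(c)^2 + 63*sin(c) - 90)^2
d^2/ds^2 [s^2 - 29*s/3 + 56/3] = 2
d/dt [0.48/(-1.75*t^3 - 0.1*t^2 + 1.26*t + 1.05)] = (2.52*t^2 + 0.096*t - 0.6048)/(1.75*t^3 + 0.1*t^2 - 1.26*t - 1.05)^2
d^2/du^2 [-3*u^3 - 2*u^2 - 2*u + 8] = -18*u - 4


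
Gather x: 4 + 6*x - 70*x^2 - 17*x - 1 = -70*x^2 - 11*x + 3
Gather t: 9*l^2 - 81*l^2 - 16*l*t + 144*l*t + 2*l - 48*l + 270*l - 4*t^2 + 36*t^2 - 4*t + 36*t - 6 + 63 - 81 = -72*l^2 + 224*l + 32*t^2 + t*(128*l + 32) - 24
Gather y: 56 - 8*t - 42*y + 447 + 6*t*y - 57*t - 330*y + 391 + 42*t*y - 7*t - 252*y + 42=-72*t + y*(48*t - 624) + 936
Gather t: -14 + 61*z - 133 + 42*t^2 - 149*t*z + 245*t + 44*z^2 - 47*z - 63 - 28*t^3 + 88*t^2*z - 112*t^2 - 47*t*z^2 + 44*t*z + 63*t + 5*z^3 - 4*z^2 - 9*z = -28*t^3 + t^2*(88*z - 70) + t*(-47*z^2 - 105*z + 308) + 5*z^3 + 40*z^2 + 5*z - 210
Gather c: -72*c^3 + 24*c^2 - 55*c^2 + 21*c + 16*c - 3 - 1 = -72*c^3 - 31*c^2 + 37*c - 4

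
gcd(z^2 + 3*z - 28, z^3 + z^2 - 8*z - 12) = 1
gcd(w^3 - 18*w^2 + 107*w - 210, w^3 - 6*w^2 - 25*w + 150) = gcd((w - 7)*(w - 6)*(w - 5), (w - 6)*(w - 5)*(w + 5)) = w^2 - 11*w + 30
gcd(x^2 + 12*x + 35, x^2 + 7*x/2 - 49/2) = x + 7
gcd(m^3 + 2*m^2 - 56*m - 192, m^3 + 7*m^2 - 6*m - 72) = m^2 + 10*m + 24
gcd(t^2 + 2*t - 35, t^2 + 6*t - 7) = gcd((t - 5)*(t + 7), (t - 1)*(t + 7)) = t + 7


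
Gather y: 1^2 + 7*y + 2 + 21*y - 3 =28*y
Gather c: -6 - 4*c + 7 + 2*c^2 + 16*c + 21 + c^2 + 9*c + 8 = 3*c^2 + 21*c + 30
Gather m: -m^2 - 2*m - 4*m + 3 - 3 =-m^2 - 6*m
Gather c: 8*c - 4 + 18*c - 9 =26*c - 13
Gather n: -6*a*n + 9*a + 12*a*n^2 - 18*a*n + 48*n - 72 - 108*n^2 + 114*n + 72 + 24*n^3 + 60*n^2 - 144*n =9*a + 24*n^3 + n^2*(12*a - 48) + n*(18 - 24*a)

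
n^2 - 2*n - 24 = (n - 6)*(n + 4)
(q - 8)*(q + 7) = q^2 - q - 56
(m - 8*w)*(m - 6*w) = m^2 - 14*m*w + 48*w^2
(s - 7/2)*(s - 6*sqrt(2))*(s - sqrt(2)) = s^3 - 7*sqrt(2)*s^2 - 7*s^2/2 + 12*s + 49*sqrt(2)*s/2 - 42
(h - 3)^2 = h^2 - 6*h + 9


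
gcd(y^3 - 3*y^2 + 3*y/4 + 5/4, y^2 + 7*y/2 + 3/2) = y + 1/2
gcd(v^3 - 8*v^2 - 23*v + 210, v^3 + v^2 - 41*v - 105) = v^2 - 2*v - 35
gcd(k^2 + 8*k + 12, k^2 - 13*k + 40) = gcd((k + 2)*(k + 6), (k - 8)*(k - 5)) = 1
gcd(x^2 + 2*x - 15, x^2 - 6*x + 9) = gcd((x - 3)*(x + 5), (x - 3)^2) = x - 3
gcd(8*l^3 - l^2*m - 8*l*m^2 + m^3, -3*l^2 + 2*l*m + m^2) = l - m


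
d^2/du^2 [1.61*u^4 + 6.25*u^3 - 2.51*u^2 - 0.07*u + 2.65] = 19.32*u^2 + 37.5*u - 5.02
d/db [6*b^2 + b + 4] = 12*b + 1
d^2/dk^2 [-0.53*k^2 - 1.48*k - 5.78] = -1.06000000000000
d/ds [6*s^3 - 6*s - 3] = 18*s^2 - 6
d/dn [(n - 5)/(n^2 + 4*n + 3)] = (n^2 + 4*n - 2*(n - 5)*(n + 2) + 3)/(n^2 + 4*n + 3)^2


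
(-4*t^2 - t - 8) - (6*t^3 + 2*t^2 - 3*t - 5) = -6*t^3 - 6*t^2 + 2*t - 3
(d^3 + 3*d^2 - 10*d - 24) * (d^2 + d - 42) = d^5 + 4*d^4 - 49*d^3 - 160*d^2 + 396*d + 1008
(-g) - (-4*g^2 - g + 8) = 4*g^2 - 8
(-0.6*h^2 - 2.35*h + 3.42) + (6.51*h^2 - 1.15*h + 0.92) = 5.91*h^2 - 3.5*h + 4.34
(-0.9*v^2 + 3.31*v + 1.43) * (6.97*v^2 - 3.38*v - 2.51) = -6.273*v^4 + 26.1127*v^3 + 1.0383*v^2 - 13.1415*v - 3.5893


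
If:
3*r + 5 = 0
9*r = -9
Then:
No Solution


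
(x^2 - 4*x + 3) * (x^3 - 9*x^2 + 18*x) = x^5 - 13*x^4 + 57*x^3 - 99*x^2 + 54*x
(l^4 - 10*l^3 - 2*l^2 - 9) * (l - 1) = l^5 - 11*l^4 + 8*l^3 + 2*l^2 - 9*l + 9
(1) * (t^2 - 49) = t^2 - 49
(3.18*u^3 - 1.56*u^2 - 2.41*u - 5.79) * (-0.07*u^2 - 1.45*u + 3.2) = -0.2226*u^5 - 4.5018*u^4 + 12.6067*u^3 - 1.0922*u^2 + 0.6835*u - 18.528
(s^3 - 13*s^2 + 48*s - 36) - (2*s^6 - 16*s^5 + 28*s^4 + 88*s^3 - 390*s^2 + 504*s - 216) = -2*s^6 + 16*s^5 - 28*s^4 - 87*s^3 + 377*s^2 - 456*s + 180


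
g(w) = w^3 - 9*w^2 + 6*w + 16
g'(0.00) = 6.00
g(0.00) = 16.00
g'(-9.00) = 411.00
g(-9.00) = -1496.00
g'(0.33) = 0.39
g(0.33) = 17.04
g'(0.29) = 1.03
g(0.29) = 17.01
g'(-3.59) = 109.28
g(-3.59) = -167.80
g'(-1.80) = 48.12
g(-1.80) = -29.79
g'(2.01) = -18.06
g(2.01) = -0.18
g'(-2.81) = 80.27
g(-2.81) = -94.11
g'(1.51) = -14.34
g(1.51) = 7.98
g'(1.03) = -9.36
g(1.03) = 13.72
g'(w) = 3*w^2 - 18*w + 6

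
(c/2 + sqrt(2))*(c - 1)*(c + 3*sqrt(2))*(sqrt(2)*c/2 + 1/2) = sqrt(2)*c^4/4 - sqrt(2)*c^3/4 + 11*c^3/4 - 11*c^2/4 + 17*sqrt(2)*c^2/4 - 17*sqrt(2)*c/4 + 3*c - 3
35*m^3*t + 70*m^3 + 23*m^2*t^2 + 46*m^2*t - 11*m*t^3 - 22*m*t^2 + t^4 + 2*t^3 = (-7*m + t)*(-5*m + t)*(m + t)*(t + 2)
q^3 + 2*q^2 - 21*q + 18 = (q - 3)*(q - 1)*(q + 6)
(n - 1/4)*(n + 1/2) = n^2 + n/4 - 1/8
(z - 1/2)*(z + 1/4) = z^2 - z/4 - 1/8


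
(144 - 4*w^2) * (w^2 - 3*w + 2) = -4*w^4 + 12*w^3 + 136*w^2 - 432*w + 288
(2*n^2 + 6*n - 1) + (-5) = 2*n^2 + 6*n - 6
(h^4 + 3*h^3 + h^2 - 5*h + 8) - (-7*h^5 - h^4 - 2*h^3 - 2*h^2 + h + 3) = 7*h^5 + 2*h^4 + 5*h^3 + 3*h^2 - 6*h + 5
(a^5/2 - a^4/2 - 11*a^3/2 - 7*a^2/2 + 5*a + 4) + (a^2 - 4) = a^5/2 - a^4/2 - 11*a^3/2 - 5*a^2/2 + 5*a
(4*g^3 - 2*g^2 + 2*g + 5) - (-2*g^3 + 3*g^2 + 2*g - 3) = 6*g^3 - 5*g^2 + 8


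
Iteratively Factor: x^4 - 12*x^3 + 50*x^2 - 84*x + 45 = (x - 3)*(x^3 - 9*x^2 + 23*x - 15) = (x - 3)^2*(x^2 - 6*x + 5) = (x - 5)*(x - 3)^2*(x - 1)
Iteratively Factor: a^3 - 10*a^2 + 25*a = (a - 5)*(a^2 - 5*a) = a*(a - 5)*(a - 5)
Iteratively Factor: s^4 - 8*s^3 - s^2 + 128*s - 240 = (s - 5)*(s^3 - 3*s^2 - 16*s + 48) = (s - 5)*(s + 4)*(s^2 - 7*s + 12) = (s - 5)*(s - 3)*(s + 4)*(s - 4)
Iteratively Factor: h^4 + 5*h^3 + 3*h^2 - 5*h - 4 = (h + 4)*(h^3 + h^2 - h - 1) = (h - 1)*(h + 4)*(h^2 + 2*h + 1) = (h - 1)*(h + 1)*(h + 4)*(h + 1)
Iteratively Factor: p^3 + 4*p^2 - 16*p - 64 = (p - 4)*(p^2 + 8*p + 16) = (p - 4)*(p + 4)*(p + 4)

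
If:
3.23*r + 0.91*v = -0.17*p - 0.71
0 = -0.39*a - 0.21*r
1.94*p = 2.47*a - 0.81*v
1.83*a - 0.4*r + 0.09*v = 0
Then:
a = 0.02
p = 0.32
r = -0.04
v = -0.68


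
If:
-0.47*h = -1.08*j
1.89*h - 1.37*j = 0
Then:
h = 0.00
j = 0.00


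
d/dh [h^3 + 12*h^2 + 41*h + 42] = 3*h^2 + 24*h + 41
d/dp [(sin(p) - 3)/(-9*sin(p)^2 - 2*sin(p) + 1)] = (9*sin(p)^2 - 54*sin(p) - 5)*cos(p)/(9*sin(p)^2 + 2*sin(p) - 1)^2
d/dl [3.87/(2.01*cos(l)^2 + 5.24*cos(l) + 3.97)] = (15.5574*cos(l) + 20.2788)*sin(l)/(2.01*cos(l)^2 + 5.24*cos(l) + 3.97)^2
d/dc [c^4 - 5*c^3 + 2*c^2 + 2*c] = 4*c^3 - 15*c^2 + 4*c + 2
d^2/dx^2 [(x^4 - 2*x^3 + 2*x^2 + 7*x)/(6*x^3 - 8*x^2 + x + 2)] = 2*(34*x^6 + 732*x^5 - 945*x^4 + 236*x^3 - 396*x^2 + 312*x - 6)/(216*x^9 - 864*x^8 + 1260*x^7 - 584*x^6 - 366*x^5 + 432*x^4 - 23*x^3 - 90*x^2 + 12*x + 8)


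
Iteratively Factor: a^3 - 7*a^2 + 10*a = (a - 2)*(a^2 - 5*a) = (a - 5)*(a - 2)*(a)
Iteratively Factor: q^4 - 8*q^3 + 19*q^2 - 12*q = (q - 4)*(q^3 - 4*q^2 + 3*q) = (q - 4)*(q - 3)*(q^2 - q) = q*(q - 4)*(q - 3)*(q - 1)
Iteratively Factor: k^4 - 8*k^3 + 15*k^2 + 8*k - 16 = (k - 1)*(k^3 - 7*k^2 + 8*k + 16) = (k - 1)*(k + 1)*(k^2 - 8*k + 16) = (k - 4)*(k - 1)*(k + 1)*(k - 4)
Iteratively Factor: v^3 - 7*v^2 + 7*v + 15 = (v - 5)*(v^2 - 2*v - 3) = (v - 5)*(v + 1)*(v - 3)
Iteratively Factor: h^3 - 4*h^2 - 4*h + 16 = (h - 4)*(h^2 - 4) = (h - 4)*(h - 2)*(h + 2)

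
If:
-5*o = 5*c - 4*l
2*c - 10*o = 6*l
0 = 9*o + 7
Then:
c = 245/99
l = 70/33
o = -7/9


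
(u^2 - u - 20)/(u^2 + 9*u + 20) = (u - 5)/(u + 5)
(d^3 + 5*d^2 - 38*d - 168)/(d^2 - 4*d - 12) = (d^2 + 11*d + 28)/(d + 2)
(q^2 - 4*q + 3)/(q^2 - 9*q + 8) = (q - 3)/(q - 8)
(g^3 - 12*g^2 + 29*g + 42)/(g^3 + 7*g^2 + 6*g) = (g^2 - 13*g + 42)/(g*(g + 6))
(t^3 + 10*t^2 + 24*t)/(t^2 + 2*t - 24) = t*(t + 4)/(t - 4)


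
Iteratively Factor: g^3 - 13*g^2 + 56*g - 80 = (g - 4)*(g^2 - 9*g + 20) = (g - 5)*(g - 4)*(g - 4)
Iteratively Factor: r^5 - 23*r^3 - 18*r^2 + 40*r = (r - 1)*(r^4 + r^3 - 22*r^2 - 40*r) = (r - 5)*(r - 1)*(r^3 + 6*r^2 + 8*r) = (r - 5)*(r - 1)*(r + 4)*(r^2 + 2*r) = r*(r - 5)*(r - 1)*(r + 4)*(r + 2)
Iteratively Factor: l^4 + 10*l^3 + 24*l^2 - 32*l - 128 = (l + 4)*(l^3 + 6*l^2 - 32) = (l - 2)*(l + 4)*(l^2 + 8*l + 16) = (l - 2)*(l + 4)^2*(l + 4)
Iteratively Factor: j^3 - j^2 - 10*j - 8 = (j + 1)*(j^2 - 2*j - 8) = (j + 1)*(j + 2)*(j - 4)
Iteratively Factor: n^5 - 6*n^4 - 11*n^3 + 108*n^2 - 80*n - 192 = (n + 4)*(n^4 - 10*n^3 + 29*n^2 - 8*n - 48) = (n - 3)*(n + 4)*(n^3 - 7*n^2 + 8*n + 16) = (n - 3)*(n + 1)*(n + 4)*(n^2 - 8*n + 16) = (n - 4)*(n - 3)*(n + 1)*(n + 4)*(n - 4)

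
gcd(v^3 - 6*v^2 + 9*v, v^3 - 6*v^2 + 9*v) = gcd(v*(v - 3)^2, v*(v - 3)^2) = v^3 - 6*v^2 + 9*v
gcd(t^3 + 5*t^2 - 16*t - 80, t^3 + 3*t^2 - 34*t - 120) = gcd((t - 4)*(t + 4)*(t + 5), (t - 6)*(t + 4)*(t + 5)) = t^2 + 9*t + 20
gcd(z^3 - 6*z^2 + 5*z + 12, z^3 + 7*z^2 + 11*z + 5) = z + 1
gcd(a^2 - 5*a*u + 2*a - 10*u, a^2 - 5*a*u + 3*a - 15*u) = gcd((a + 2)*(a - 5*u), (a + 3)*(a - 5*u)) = -a + 5*u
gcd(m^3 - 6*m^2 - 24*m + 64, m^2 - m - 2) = m - 2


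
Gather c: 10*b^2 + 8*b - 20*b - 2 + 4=10*b^2 - 12*b + 2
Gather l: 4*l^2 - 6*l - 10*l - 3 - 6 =4*l^2 - 16*l - 9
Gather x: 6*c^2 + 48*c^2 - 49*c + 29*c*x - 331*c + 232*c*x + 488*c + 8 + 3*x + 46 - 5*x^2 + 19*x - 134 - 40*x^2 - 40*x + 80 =54*c^2 + 108*c - 45*x^2 + x*(261*c - 18)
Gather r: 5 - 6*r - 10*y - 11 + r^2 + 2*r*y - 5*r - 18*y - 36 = r^2 + r*(2*y - 11) - 28*y - 42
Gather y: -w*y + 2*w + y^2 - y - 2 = 2*w + y^2 + y*(-w - 1) - 2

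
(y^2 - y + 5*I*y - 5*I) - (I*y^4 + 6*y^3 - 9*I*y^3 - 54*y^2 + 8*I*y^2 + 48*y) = -I*y^4 - 6*y^3 + 9*I*y^3 + 55*y^2 - 8*I*y^2 - 49*y + 5*I*y - 5*I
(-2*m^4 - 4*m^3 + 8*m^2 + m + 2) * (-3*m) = 6*m^5 + 12*m^4 - 24*m^3 - 3*m^2 - 6*m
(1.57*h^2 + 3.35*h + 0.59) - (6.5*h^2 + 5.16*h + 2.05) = -4.93*h^2 - 1.81*h - 1.46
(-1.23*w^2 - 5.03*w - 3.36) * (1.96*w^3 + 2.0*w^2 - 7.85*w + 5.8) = -2.4108*w^5 - 12.3188*w^4 - 6.9901*w^3 + 25.6315*w^2 - 2.798*w - 19.488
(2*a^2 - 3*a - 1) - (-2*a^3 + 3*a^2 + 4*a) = 2*a^3 - a^2 - 7*a - 1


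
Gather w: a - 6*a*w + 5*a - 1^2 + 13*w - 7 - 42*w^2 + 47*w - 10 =6*a - 42*w^2 + w*(60 - 6*a) - 18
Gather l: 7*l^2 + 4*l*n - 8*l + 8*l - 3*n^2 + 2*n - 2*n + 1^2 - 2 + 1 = 7*l^2 + 4*l*n - 3*n^2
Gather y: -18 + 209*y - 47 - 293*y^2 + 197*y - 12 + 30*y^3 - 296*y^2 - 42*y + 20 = 30*y^3 - 589*y^2 + 364*y - 57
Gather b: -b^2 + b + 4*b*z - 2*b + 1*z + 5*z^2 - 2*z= -b^2 + b*(4*z - 1) + 5*z^2 - z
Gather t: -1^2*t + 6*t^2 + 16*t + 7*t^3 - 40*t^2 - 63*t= 7*t^3 - 34*t^2 - 48*t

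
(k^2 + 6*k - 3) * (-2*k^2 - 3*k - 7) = -2*k^4 - 15*k^3 - 19*k^2 - 33*k + 21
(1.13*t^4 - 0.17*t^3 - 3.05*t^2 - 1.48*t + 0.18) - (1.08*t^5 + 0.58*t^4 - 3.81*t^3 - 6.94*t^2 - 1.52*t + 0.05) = -1.08*t^5 + 0.55*t^4 + 3.64*t^3 + 3.89*t^2 + 0.04*t + 0.13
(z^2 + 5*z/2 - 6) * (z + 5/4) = z^3 + 15*z^2/4 - 23*z/8 - 15/2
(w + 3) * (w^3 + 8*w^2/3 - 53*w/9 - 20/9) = w^4 + 17*w^3/3 + 19*w^2/9 - 179*w/9 - 20/3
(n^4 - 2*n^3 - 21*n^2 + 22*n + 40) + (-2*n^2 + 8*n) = n^4 - 2*n^3 - 23*n^2 + 30*n + 40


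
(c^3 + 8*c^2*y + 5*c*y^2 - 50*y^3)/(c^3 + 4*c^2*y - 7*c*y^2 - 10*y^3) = (c + 5*y)/(c + y)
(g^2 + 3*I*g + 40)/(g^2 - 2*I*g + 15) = (g + 8*I)/(g + 3*I)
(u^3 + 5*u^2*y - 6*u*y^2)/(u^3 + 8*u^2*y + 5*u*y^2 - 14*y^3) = u*(u + 6*y)/(u^2 + 9*u*y + 14*y^2)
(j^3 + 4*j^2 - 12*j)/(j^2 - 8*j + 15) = j*(j^2 + 4*j - 12)/(j^2 - 8*j + 15)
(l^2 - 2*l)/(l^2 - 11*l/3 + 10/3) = 3*l/(3*l - 5)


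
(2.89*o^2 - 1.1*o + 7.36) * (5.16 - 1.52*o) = -4.3928*o^3 + 16.5844*o^2 - 16.8632*o + 37.9776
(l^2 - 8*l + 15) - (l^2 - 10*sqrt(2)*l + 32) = -8*l + 10*sqrt(2)*l - 17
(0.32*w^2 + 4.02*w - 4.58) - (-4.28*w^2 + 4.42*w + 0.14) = 4.6*w^2 - 0.4*w - 4.72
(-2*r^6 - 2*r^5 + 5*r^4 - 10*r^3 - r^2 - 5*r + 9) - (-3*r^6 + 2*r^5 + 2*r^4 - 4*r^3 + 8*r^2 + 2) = r^6 - 4*r^5 + 3*r^4 - 6*r^3 - 9*r^2 - 5*r + 7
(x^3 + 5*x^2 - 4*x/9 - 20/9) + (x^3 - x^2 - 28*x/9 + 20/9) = 2*x^3 + 4*x^2 - 32*x/9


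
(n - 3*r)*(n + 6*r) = n^2 + 3*n*r - 18*r^2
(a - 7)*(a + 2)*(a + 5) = a^3 - 39*a - 70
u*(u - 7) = u^2 - 7*u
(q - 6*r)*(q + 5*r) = q^2 - q*r - 30*r^2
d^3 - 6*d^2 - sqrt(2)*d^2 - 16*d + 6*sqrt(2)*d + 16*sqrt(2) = (d - 8)*(d + 2)*(d - sqrt(2))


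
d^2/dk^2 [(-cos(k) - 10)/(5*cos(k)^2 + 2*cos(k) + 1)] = 2*(225*(1 - cos(2*k))^2*cos(k) + 990*(1 - cos(2*k))^2 - 1746*cos(k) + 636*cos(2*k) + 420*cos(3*k) - 50*cos(5*k) - 3228)/(4*cos(k) + 5*cos(2*k) + 7)^3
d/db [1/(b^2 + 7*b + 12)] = (-2*b - 7)/(b^2 + 7*b + 12)^2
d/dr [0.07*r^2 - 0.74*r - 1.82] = 0.14*r - 0.74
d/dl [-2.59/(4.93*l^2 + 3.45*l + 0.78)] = (25.5374*l + 8.9355)/(4.93*l^2 + 3.45*l + 0.78)^2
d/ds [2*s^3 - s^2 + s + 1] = 6*s^2 - 2*s + 1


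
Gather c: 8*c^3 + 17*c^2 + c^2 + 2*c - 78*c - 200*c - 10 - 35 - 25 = 8*c^3 + 18*c^2 - 276*c - 70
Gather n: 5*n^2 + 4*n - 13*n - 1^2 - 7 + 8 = 5*n^2 - 9*n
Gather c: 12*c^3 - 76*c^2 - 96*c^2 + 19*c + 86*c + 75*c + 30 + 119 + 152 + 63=12*c^3 - 172*c^2 + 180*c + 364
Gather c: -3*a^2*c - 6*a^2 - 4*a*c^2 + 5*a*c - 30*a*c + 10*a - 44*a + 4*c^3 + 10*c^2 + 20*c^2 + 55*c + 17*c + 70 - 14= -6*a^2 - 34*a + 4*c^3 + c^2*(30 - 4*a) + c*(-3*a^2 - 25*a + 72) + 56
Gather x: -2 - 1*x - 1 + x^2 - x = x^2 - 2*x - 3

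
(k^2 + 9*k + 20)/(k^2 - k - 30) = (k + 4)/(k - 6)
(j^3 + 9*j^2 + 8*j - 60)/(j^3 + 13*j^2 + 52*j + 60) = (j - 2)/(j + 2)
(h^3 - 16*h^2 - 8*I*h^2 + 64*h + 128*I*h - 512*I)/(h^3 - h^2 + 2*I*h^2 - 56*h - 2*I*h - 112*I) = (h^2 - 8*h*(1 + I) + 64*I)/(h^2 + h*(7 + 2*I) + 14*I)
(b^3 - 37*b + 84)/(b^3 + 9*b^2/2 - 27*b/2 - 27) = 2*(b^2 + 3*b - 28)/(2*b^2 + 15*b + 18)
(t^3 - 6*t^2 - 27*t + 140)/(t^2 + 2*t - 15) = (t^2 - 11*t + 28)/(t - 3)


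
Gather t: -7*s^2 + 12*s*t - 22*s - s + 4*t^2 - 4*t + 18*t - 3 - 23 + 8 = -7*s^2 - 23*s + 4*t^2 + t*(12*s + 14) - 18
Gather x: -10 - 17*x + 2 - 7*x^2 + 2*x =-7*x^2 - 15*x - 8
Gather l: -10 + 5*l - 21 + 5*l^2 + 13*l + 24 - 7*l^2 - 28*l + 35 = -2*l^2 - 10*l + 28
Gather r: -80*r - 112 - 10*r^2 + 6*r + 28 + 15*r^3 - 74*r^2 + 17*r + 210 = 15*r^3 - 84*r^2 - 57*r + 126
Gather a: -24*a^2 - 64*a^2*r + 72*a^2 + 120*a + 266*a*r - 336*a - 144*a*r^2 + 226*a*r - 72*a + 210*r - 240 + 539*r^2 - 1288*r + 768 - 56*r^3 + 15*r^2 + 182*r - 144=a^2*(48 - 64*r) + a*(-144*r^2 + 492*r - 288) - 56*r^3 + 554*r^2 - 896*r + 384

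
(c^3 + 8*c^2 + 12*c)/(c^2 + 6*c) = c + 2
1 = 1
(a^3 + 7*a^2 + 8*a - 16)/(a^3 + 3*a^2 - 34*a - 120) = (a^2 + 3*a - 4)/(a^2 - a - 30)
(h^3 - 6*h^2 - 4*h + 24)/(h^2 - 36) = (h^2 - 4)/(h + 6)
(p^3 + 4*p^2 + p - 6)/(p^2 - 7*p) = (p^3 + 4*p^2 + p - 6)/(p*(p - 7))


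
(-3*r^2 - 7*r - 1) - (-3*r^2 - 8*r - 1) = r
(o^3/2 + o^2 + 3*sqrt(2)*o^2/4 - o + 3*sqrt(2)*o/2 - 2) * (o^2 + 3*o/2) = o^5/2 + 3*sqrt(2)*o^4/4 + 7*o^4/4 + o^3/2 + 21*sqrt(2)*o^3/8 - 7*o^2/2 + 9*sqrt(2)*o^2/4 - 3*o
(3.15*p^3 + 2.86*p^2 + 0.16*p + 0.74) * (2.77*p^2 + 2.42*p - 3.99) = 8.7255*p^5 + 15.5452*p^4 - 5.2041*p^3 - 8.9744*p^2 + 1.1524*p - 2.9526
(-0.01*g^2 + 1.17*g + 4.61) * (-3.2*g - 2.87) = 0.032*g^3 - 3.7153*g^2 - 18.1099*g - 13.2307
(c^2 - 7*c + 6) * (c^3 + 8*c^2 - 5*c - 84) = c^5 + c^4 - 55*c^3 - c^2 + 558*c - 504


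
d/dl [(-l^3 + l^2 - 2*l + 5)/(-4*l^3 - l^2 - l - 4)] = (5*l^4 - 14*l^3 + 69*l^2 + 2*l + 13)/(16*l^6 + 8*l^5 + 9*l^4 + 34*l^3 + 9*l^2 + 8*l + 16)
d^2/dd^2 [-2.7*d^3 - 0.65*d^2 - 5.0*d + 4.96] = -16.2*d - 1.3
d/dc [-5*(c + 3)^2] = -10*c - 30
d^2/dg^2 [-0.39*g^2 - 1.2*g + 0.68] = -0.780000000000000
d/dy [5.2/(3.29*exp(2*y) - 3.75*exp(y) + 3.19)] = (19.5 - 34.216*exp(y))*exp(y)/(3.29*exp(2*y) - 3.75*exp(y) + 3.19)^2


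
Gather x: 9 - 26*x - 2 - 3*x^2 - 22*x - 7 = -3*x^2 - 48*x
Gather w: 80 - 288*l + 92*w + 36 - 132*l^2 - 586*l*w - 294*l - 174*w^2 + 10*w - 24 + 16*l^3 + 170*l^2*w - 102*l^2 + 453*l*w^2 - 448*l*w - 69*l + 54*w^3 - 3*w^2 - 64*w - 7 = 16*l^3 - 234*l^2 - 651*l + 54*w^3 + w^2*(453*l - 177) + w*(170*l^2 - 1034*l + 38) + 85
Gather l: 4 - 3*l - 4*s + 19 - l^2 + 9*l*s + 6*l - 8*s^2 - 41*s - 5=-l^2 + l*(9*s + 3) - 8*s^2 - 45*s + 18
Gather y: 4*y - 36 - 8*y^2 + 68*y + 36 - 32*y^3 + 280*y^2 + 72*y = -32*y^3 + 272*y^2 + 144*y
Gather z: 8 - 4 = 4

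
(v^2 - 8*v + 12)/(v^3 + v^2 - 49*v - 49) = (v^2 - 8*v + 12)/(v^3 + v^2 - 49*v - 49)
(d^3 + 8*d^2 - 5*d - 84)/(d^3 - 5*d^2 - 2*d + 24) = (d^2 + 11*d + 28)/(d^2 - 2*d - 8)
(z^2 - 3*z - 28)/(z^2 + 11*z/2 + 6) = 2*(z - 7)/(2*z + 3)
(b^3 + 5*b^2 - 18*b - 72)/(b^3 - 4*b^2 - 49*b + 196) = (b^2 + 9*b + 18)/(b^2 - 49)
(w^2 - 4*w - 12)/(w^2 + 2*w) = (w - 6)/w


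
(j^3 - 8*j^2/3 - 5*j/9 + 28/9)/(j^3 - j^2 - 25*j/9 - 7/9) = (3*j - 4)/(3*j + 1)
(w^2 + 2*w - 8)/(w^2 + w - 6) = (w + 4)/(w + 3)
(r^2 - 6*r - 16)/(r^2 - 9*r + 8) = (r + 2)/(r - 1)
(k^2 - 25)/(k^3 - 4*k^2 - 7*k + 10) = (k + 5)/(k^2 + k - 2)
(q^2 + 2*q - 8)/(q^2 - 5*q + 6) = (q + 4)/(q - 3)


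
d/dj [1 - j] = -1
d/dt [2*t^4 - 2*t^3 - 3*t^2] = 2*t*(4*t^2 - 3*t - 3)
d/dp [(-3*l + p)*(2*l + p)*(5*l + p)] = -11*l^2 + 8*l*p + 3*p^2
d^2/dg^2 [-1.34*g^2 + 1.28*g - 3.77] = -2.68000000000000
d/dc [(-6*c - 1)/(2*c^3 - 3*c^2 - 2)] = 6*(-2*c^3 + 3*c^2 + c*(c - 1)*(6*c + 1) + 2)/(-2*c^3 + 3*c^2 + 2)^2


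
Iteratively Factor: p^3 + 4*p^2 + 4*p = (p + 2)*(p^2 + 2*p) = p*(p + 2)*(p + 2)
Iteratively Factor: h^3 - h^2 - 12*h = (h)*(h^2 - h - 12) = h*(h - 4)*(h + 3)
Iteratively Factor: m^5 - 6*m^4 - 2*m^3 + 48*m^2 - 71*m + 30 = (m + 3)*(m^4 - 9*m^3 + 25*m^2 - 27*m + 10) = (m - 2)*(m + 3)*(m^3 - 7*m^2 + 11*m - 5) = (m - 2)*(m - 1)*(m + 3)*(m^2 - 6*m + 5) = (m - 2)*(m - 1)^2*(m + 3)*(m - 5)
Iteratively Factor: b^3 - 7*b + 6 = (b - 1)*(b^2 + b - 6) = (b - 1)*(b + 3)*(b - 2)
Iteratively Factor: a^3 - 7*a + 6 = (a - 1)*(a^2 + a - 6) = (a - 2)*(a - 1)*(a + 3)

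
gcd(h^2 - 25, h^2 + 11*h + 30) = h + 5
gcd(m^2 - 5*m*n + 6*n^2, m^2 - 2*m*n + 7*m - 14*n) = m - 2*n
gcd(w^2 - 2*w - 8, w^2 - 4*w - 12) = w + 2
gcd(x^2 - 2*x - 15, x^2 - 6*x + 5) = x - 5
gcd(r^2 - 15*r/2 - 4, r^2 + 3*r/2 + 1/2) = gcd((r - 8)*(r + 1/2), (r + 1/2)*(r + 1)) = r + 1/2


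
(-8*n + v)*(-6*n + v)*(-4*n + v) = -192*n^3 + 104*n^2*v - 18*n*v^2 + v^3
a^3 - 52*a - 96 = (a - 8)*(a + 2)*(a + 6)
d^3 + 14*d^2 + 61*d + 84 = (d + 3)*(d + 4)*(d + 7)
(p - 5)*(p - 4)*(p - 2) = p^3 - 11*p^2 + 38*p - 40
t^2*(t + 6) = t^3 + 6*t^2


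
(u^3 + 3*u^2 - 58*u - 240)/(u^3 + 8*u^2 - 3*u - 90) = (u - 8)/(u - 3)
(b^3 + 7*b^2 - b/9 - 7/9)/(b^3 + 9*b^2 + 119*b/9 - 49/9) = (3*b + 1)/(3*b + 7)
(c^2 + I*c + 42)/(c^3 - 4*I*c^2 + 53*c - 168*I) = (c - 6*I)/(c^2 - 11*I*c - 24)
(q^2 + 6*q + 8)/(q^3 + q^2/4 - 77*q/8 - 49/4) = 8*(q + 4)/(8*q^2 - 14*q - 49)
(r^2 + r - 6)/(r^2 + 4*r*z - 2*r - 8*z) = (r + 3)/(r + 4*z)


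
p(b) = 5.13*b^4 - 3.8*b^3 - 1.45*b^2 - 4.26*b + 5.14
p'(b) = 20.52*b^3 - 11.4*b^2 - 2.9*b - 4.26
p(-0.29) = 6.38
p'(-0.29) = -4.88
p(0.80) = 0.96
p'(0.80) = -3.37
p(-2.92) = 472.77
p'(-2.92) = -603.88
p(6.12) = 6250.25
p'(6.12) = 4254.63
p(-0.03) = 5.27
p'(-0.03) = -4.18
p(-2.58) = 299.04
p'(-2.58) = -425.06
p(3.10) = 338.56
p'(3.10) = 488.51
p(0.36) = 3.33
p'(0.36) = -5.82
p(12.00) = 99554.50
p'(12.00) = 33777.90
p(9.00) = 30737.08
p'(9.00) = 14005.32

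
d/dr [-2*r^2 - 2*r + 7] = -4*r - 2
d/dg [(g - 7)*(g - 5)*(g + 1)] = 3*g^2 - 22*g + 23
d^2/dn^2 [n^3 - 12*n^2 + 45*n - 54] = 6*n - 24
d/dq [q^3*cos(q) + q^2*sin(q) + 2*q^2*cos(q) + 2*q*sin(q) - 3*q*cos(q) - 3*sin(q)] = -q^3*sin(q) - 2*q^2*sin(q) + 4*q^2*cos(q) + 5*q*sin(q) + 6*q*cos(q) + 2*sin(q) - 6*cos(q)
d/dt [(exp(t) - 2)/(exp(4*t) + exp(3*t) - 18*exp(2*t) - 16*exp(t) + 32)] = (-(exp(t) - 2)*(4*exp(3*t) + 3*exp(2*t) - 36*exp(t) - 16) + exp(4*t) + exp(3*t) - 18*exp(2*t) - 16*exp(t) + 32)*exp(t)/(exp(4*t) + exp(3*t) - 18*exp(2*t) - 16*exp(t) + 32)^2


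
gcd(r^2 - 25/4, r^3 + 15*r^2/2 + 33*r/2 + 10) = r + 5/2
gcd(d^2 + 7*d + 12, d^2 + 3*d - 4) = d + 4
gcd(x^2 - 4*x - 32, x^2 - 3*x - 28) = x + 4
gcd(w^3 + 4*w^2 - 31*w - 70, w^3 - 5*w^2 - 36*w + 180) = w - 5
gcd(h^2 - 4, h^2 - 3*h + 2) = h - 2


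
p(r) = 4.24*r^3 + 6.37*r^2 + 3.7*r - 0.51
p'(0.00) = 3.70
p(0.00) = -0.51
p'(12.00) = 1988.26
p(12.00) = 8287.89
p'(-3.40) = 107.43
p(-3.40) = -106.10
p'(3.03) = 159.08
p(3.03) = 187.13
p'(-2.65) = 59.27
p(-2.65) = -44.49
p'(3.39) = 193.07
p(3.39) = 250.42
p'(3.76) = 231.43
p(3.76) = 328.85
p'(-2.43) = 47.85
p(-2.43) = -32.73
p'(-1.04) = 4.21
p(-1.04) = -2.24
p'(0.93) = 26.55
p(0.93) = 11.85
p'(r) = 12.72*r^2 + 12.74*r + 3.7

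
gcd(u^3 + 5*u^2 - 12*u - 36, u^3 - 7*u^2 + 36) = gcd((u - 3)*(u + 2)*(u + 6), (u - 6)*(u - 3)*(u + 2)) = u^2 - u - 6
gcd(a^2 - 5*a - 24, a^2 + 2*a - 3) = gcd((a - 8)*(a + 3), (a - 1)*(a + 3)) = a + 3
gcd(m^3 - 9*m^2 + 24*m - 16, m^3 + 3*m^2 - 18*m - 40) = m - 4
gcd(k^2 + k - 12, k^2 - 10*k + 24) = 1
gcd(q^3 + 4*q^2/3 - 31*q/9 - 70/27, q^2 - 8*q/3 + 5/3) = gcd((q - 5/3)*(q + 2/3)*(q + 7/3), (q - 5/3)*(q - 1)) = q - 5/3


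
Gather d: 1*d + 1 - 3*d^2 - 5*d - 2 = -3*d^2 - 4*d - 1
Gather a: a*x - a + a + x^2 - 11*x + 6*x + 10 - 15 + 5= a*x + x^2 - 5*x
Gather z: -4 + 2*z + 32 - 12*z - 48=-10*z - 20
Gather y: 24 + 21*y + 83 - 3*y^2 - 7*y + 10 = -3*y^2 + 14*y + 117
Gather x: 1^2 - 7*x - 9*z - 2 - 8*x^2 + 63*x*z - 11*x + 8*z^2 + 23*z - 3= -8*x^2 + x*(63*z - 18) + 8*z^2 + 14*z - 4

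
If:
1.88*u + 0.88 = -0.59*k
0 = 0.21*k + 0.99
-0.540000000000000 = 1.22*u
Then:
No Solution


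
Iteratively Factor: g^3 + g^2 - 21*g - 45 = (g + 3)*(g^2 - 2*g - 15) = (g + 3)^2*(g - 5)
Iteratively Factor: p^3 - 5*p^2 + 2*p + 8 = (p + 1)*(p^2 - 6*p + 8) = (p - 2)*(p + 1)*(p - 4)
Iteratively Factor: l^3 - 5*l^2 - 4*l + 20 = (l - 2)*(l^2 - 3*l - 10) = (l - 5)*(l - 2)*(l + 2)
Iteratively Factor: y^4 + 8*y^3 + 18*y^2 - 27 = (y - 1)*(y^3 + 9*y^2 + 27*y + 27) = (y - 1)*(y + 3)*(y^2 + 6*y + 9) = (y - 1)*(y + 3)^2*(y + 3)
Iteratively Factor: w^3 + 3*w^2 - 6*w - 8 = (w - 2)*(w^2 + 5*w + 4) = (w - 2)*(w + 4)*(w + 1)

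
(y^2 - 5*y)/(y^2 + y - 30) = y/(y + 6)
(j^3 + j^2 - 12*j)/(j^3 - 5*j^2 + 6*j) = (j + 4)/(j - 2)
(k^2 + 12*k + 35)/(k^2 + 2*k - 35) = (k + 5)/(k - 5)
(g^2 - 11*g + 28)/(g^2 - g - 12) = (g - 7)/(g + 3)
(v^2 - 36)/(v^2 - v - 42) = (v - 6)/(v - 7)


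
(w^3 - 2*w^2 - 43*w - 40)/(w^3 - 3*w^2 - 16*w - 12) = (w^2 - 3*w - 40)/(w^2 - 4*w - 12)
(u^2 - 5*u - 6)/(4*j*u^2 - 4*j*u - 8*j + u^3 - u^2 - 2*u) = (u - 6)/(4*j*u - 8*j + u^2 - 2*u)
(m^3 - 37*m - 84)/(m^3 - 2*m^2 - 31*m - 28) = (m + 3)/(m + 1)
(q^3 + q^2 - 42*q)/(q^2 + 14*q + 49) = q*(q - 6)/(q + 7)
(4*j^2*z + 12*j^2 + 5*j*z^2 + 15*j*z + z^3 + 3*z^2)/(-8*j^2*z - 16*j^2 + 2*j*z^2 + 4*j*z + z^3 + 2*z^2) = (j*z + 3*j + z^2 + 3*z)/(-2*j*z - 4*j + z^2 + 2*z)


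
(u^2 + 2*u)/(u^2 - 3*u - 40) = u*(u + 2)/(u^2 - 3*u - 40)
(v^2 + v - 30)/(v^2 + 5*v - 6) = (v - 5)/(v - 1)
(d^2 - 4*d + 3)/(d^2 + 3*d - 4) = (d - 3)/(d + 4)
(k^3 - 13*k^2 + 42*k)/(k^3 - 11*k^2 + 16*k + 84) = k/(k + 2)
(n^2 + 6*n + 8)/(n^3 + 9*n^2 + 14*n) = (n + 4)/(n*(n + 7))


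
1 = 1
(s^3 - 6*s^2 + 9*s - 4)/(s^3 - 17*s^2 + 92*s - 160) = (s^2 - 2*s + 1)/(s^2 - 13*s + 40)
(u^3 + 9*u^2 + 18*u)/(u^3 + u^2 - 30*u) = (u + 3)/(u - 5)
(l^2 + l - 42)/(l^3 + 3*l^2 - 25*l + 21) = (l - 6)/(l^2 - 4*l + 3)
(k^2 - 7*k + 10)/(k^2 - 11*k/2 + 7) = 2*(k - 5)/(2*k - 7)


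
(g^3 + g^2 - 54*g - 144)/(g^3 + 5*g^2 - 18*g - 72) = (g - 8)/(g - 4)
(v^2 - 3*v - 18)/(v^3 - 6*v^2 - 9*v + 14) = (v^2 - 3*v - 18)/(v^3 - 6*v^2 - 9*v + 14)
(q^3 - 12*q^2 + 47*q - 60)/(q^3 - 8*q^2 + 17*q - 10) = (q^2 - 7*q + 12)/(q^2 - 3*q + 2)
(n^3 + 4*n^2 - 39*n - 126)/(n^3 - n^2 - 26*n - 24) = (n^2 + 10*n + 21)/(n^2 + 5*n + 4)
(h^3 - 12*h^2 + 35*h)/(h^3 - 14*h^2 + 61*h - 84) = h*(h - 5)/(h^2 - 7*h + 12)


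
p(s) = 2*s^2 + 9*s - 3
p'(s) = 4*s + 9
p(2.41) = 30.31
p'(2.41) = 18.64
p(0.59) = 3.01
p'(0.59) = 11.36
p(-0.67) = -8.13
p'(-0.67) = 6.32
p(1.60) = 16.52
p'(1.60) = 15.40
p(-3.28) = -11.00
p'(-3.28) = -4.12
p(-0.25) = -5.12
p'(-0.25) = 8.00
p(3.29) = 48.26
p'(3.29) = 22.16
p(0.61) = 3.23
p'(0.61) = 11.44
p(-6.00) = 15.00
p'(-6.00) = -15.00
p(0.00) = -3.00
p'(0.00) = 9.00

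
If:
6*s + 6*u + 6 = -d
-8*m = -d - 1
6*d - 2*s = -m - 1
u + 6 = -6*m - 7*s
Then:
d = -219/455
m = 59/910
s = -237/260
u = -3/364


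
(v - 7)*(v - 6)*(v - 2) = v^3 - 15*v^2 + 68*v - 84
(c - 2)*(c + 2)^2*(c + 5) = c^4 + 7*c^3 + 6*c^2 - 28*c - 40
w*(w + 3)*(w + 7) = w^3 + 10*w^2 + 21*w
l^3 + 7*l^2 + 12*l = l*(l + 3)*(l + 4)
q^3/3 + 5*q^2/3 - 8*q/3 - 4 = (q/3 + 1/3)*(q - 2)*(q + 6)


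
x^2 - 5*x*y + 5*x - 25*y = (x + 5)*(x - 5*y)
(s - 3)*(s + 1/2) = s^2 - 5*s/2 - 3/2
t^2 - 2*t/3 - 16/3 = (t - 8/3)*(t + 2)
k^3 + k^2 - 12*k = k*(k - 3)*(k + 4)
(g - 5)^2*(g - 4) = g^3 - 14*g^2 + 65*g - 100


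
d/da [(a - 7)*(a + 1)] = 2*a - 6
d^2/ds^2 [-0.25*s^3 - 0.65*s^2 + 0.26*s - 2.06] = -1.5*s - 1.3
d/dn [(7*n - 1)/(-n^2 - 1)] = (7*n^2 - 2*n - 7)/(n^4 + 2*n^2 + 1)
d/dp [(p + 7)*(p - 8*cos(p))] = p + (p + 7)*(8*sin(p) + 1) - 8*cos(p)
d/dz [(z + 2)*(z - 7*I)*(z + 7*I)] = 3*z^2 + 4*z + 49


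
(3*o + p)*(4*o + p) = 12*o^2 + 7*o*p + p^2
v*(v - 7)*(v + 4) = v^3 - 3*v^2 - 28*v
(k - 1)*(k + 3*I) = k^2 - k + 3*I*k - 3*I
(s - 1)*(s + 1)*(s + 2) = s^3 + 2*s^2 - s - 2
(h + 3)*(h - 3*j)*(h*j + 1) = h^3*j - 3*h^2*j^2 + 3*h^2*j + h^2 - 9*h*j^2 - 3*h*j + 3*h - 9*j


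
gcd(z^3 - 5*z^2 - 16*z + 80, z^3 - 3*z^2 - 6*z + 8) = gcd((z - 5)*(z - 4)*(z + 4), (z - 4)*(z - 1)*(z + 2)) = z - 4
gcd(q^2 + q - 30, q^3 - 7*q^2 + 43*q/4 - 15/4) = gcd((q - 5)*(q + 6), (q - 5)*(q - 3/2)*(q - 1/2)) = q - 5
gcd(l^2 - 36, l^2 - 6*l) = l - 6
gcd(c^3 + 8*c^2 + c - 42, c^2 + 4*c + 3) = c + 3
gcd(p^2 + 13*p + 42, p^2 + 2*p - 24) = p + 6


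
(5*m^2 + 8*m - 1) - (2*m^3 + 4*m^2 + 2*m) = -2*m^3 + m^2 + 6*m - 1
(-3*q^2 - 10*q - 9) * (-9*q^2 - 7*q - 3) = 27*q^4 + 111*q^3 + 160*q^2 + 93*q + 27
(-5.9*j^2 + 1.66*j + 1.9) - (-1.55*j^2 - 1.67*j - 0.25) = -4.35*j^2 + 3.33*j + 2.15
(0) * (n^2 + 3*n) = 0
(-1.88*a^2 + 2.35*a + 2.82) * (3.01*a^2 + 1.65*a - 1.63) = -5.6588*a^4 + 3.9715*a^3 + 15.4301*a^2 + 0.8225*a - 4.5966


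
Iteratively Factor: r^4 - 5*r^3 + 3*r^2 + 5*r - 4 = (r - 1)*(r^3 - 4*r^2 - r + 4) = (r - 4)*(r - 1)*(r^2 - 1) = (r - 4)*(r - 1)^2*(r + 1)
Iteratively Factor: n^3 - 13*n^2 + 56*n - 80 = (n - 4)*(n^2 - 9*n + 20) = (n - 5)*(n - 4)*(n - 4)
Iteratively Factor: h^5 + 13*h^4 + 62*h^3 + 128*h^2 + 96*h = (h + 2)*(h^4 + 11*h^3 + 40*h^2 + 48*h) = (h + 2)*(h + 4)*(h^3 + 7*h^2 + 12*h) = h*(h + 2)*(h + 4)*(h^2 + 7*h + 12) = h*(h + 2)*(h + 3)*(h + 4)*(h + 4)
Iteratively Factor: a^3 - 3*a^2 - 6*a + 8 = (a - 1)*(a^2 - 2*a - 8) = (a - 1)*(a + 2)*(a - 4)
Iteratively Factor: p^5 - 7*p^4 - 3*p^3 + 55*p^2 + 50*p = (p + 1)*(p^4 - 8*p^3 + 5*p^2 + 50*p) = (p - 5)*(p + 1)*(p^3 - 3*p^2 - 10*p) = p*(p - 5)*(p + 1)*(p^2 - 3*p - 10) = p*(p - 5)*(p + 1)*(p + 2)*(p - 5)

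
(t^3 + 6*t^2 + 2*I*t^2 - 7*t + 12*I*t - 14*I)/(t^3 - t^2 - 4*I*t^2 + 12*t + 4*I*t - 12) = (t + 7)/(t - 6*I)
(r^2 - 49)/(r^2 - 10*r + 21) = (r + 7)/(r - 3)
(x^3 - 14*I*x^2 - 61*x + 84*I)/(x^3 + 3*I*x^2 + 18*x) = (x^2 - 11*I*x - 28)/(x*(x + 6*I))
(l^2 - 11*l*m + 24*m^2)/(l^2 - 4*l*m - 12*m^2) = (-l^2 + 11*l*m - 24*m^2)/(-l^2 + 4*l*m + 12*m^2)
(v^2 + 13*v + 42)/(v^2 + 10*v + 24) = (v + 7)/(v + 4)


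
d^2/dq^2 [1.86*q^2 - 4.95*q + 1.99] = 3.72000000000000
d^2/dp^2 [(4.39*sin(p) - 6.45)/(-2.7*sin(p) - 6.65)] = (-125.84295*sin(p)^2 + 309.946525*sin(p) + 251.6859)/(19.683*sin(p)^3 + 145.4355*sin(p)^2 + 358.20225*sin(p) + 294.079625)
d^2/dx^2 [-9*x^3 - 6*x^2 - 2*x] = -54*x - 12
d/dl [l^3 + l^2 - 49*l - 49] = 3*l^2 + 2*l - 49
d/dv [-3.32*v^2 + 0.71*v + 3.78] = 0.71 - 6.64*v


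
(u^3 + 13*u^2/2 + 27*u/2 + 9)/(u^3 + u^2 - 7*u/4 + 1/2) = 2*(2*u^2 + 9*u + 9)/(4*u^2 - 4*u + 1)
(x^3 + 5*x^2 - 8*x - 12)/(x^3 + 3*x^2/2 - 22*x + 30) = 2*(x + 1)/(2*x - 5)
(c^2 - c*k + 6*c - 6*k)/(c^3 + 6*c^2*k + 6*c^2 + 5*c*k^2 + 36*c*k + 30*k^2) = (c - k)/(c^2 + 6*c*k + 5*k^2)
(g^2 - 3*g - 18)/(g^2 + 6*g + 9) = (g - 6)/(g + 3)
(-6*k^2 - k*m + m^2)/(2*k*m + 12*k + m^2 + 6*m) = (-3*k + m)/(m + 6)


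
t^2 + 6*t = t*(t + 6)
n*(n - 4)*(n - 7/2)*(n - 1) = n^4 - 17*n^3/2 + 43*n^2/2 - 14*n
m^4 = m^4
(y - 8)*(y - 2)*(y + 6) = y^3 - 4*y^2 - 44*y + 96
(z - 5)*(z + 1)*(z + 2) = z^3 - 2*z^2 - 13*z - 10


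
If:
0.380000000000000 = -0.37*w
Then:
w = -1.03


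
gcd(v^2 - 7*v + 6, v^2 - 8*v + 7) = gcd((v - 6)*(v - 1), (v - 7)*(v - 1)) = v - 1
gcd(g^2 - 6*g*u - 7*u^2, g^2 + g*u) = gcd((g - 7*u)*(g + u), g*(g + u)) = g + u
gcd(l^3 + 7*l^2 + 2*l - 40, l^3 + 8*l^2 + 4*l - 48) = l^2 + 2*l - 8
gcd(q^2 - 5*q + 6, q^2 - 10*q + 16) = q - 2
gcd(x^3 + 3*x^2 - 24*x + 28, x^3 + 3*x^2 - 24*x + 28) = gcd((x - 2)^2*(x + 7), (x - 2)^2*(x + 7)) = x^3 + 3*x^2 - 24*x + 28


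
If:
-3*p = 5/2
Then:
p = -5/6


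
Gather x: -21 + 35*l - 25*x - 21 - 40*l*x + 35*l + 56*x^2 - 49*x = 70*l + 56*x^2 + x*(-40*l - 74) - 42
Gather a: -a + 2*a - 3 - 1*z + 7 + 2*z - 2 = a + z + 2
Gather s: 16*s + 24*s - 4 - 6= 40*s - 10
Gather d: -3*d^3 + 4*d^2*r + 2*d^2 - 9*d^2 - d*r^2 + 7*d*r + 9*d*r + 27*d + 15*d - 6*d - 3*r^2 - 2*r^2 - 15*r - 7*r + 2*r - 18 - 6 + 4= -3*d^3 + d^2*(4*r - 7) + d*(-r^2 + 16*r + 36) - 5*r^2 - 20*r - 20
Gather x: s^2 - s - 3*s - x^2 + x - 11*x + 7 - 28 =s^2 - 4*s - x^2 - 10*x - 21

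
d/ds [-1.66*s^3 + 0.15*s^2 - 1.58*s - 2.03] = -4.98*s^2 + 0.3*s - 1.58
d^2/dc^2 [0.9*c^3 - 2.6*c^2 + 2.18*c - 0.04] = 5.4*c - 5.2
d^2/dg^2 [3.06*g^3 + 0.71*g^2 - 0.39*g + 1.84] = 18.36*g + 1.42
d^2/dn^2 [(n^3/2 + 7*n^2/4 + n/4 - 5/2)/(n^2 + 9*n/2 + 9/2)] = 4*(n^3 - 3*n^2 - 27*n - 36)/(8*n^6 + 108*n^5 + 594*n^4 + 1701*n^3 + 2673*n^2 + 2187*n + 729)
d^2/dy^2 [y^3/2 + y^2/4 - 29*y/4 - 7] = 3*y + 1/2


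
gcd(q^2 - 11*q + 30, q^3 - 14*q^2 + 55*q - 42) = q - 6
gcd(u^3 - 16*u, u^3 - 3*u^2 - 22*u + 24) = u + 4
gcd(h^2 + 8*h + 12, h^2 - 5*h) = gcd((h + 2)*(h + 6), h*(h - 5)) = 1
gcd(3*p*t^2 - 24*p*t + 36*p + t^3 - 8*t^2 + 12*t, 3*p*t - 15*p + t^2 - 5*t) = 3*p + t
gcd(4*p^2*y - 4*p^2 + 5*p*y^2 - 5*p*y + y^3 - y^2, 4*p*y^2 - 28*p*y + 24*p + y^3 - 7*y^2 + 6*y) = 4*p*y - 4*p + y^2 - y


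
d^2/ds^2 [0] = 0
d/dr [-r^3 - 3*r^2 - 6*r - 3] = -3*r^2 - 6*r - 6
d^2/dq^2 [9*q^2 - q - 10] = 18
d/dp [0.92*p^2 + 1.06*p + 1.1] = 1.84*p + 1.06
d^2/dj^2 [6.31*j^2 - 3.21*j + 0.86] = 12.6200000000000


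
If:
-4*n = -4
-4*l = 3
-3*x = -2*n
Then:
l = -3/4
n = 1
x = 2/3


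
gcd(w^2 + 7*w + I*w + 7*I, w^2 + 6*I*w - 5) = w + I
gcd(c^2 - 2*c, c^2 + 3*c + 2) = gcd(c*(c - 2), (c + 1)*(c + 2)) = 1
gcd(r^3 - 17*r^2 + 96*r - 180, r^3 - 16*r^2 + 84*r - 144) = r^2 - 12*r + 36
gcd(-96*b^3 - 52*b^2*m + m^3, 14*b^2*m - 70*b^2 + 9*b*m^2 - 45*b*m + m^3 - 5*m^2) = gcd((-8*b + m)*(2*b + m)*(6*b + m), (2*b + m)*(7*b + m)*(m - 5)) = 2*b + m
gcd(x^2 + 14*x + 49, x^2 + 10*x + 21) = x + 7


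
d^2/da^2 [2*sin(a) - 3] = -2*sin(a)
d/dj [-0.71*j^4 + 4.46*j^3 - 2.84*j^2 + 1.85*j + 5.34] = -2.84*j^3 + 13.38*j^2 - 5.68*j + 1.85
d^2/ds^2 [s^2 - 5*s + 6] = 2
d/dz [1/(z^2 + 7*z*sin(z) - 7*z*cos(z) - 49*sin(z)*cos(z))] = (-7*sqrt(2)*z*sin(z + pi/4) - 2*z + 49*cos(2*z) + 7*sqrt(2)*cos(z + pi/4))/((z + 7*sin(z))^2*(z - 7*cos(z))^2)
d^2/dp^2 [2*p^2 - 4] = 4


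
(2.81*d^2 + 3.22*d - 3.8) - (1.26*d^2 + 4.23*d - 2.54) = 1.55*d^2 - 1.01*d - 1.26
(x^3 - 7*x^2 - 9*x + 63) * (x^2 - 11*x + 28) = x^5 - 18*x^4 + 96*x^3 - 34*x^2 - 945*x + 1764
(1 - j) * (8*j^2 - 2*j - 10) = -8*j^3 + 10*j^2 + 8*j - 10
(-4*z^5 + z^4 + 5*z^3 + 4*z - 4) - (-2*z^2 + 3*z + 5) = -4*z^5 + z^4 + 5*z^3 + 2*z^2 + z - 9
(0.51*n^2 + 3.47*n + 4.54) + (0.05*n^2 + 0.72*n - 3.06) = 0.56*n^2 + 4.19*n + 1.48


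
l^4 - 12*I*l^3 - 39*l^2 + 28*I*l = l*(l - 7*I)*(l - 4*I)*(l - I)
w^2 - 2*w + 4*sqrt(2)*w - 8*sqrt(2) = (w - 2)*(w + 4*sqrt(2))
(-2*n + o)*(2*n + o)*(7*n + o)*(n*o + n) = -28*n^4*o - 28*n^4 - 4*n^3*o^2 - 4*n^3*o + 7*n^2*o^3 + 7*n^2*o^2 + n*o^4 + n*o^3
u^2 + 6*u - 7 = (u - 1)*(u + 7)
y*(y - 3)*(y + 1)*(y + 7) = y^4 + 5*y^3 - 17*y^2 - 21*y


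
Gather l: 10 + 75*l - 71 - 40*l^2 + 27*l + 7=-40*l^2 + 102*l - 54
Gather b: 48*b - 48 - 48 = 48*b - 96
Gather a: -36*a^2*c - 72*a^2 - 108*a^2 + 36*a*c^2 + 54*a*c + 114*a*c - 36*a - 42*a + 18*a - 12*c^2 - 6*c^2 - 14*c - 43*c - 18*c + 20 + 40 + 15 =a^2*(-36*c - 180) + a*(36*c^2 + 168*c - 60) - 18*c^2 - 75*c + 75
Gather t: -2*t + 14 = 14 - 2*t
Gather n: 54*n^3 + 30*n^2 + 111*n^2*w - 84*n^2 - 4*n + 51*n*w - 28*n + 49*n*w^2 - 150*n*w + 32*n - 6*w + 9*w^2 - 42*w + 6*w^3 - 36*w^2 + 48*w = 54*n^3 + n^2*(111*w - 54) + n*(49*w^2 - 99*w) + 6*w^3 - 27*w^2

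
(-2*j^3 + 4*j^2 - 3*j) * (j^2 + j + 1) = -2*j^5 + 2*j^4 - j^3 + j^2 - 3*j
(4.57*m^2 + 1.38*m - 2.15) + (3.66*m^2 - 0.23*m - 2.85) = 8.23*m^2 + 1.15*m - 5.0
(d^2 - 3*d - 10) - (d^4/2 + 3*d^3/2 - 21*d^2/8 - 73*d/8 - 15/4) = -d^4/2 - 3*d^3/2 + 29*d^2/8 + 49*d/8 - 25/4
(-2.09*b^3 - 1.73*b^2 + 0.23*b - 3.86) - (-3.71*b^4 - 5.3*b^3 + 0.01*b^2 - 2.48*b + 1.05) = 3.71*b^4 + 3.21*b^3 - 1.74*b^2 + 2.71*b - 4.91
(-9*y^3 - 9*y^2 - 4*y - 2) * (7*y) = -63*y^4 - 63*y^3 - 28*y^2 - 14*y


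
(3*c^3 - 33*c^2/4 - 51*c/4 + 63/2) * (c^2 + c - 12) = 3*c^5 - 21*c^4/4 - 57*c^3 + 471*c^2/4 + 369*c/2 - 378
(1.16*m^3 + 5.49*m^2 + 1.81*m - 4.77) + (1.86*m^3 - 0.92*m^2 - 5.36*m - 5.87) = 3.02*m^3 + 4.57*m^2 - 3.55*m - 10.64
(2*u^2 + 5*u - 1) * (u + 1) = 2*u^3 + 7*u^2 + 4*u - 1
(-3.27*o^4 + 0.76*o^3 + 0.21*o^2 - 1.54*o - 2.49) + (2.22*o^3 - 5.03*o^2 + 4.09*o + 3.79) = -3.27*o^4 + 2.98*o^3 - 4.82*o^2 + 2.55*o + 1.3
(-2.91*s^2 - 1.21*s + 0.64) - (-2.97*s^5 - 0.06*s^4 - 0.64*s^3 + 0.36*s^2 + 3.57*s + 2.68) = 2.97*s^5 + 0.06*s^4 + 0.64*s^3 - 3.27*s^2 - 4.78*s - 2.04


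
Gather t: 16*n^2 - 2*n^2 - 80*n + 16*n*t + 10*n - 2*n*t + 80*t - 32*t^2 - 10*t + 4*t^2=14*n^2 - 70*n - 28*t^2 + t*(14*n + 70)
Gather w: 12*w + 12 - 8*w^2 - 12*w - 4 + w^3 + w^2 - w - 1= w^3 - 7*w^2 - w + 7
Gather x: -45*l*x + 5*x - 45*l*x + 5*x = x*(10 - 90*l)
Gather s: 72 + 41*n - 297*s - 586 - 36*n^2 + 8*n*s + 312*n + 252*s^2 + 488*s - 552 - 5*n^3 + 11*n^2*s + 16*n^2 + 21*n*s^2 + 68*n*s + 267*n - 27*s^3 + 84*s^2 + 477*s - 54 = -5*n^3 - 20*n^2 + 620*n - 27*s^3 + s^2*(21*n + 336) + s*(11*n^2 + 76*n + 668) - 1120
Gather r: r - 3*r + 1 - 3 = -2*r - 2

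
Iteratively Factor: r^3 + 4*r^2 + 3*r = (r + 1)*(r^2 + 3*r) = (r + 1)*(r + 3)*(r)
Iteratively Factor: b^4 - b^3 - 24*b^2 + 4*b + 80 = (b + 2)*(b^3 - 3*b^2 - 18*b + 40) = (b - 5)*(b + 2)*(b^2 + 2*b - 8) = (b - 5)*(b + 2)*(b + 4)*(b - 2)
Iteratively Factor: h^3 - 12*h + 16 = (h + 4)*(h^2 - 4*h + 4) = (h - 2)*(h + 4)*(h - 2)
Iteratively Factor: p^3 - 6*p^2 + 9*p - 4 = (p - 1)*(p^2 - 5*p + 4) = (p - 1)^2*(p - 4)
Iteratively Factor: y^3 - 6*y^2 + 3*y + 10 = (y - 2)*(y^2 - 4*y - 5) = (y - 2)*(y + 1)*(y - 5)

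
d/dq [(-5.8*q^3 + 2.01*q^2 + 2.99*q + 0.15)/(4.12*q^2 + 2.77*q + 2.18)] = (-23.896*q^4 - 32.132*q^3 - 44.6831*q^2 + 7.5276*q + 6.1027)/(16.9744*q^4 + 22.8248*q^3 + 25.6361*q^2 + 12.0772*q + 4.7524)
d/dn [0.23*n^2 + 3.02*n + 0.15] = 0.46*n + 3.02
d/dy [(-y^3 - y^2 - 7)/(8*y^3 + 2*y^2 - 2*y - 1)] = (6*y^4 + 4*y^3 + 173*y^2 + 30*y - 14)/(64*y^6 + 32*y^5 - 28*y^4 - 24*y^3 + 4*y + 1)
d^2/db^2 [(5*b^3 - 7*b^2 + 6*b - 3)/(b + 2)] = 2*(5*b^3 + 30*b^2 + 60*b - 43)/(b^3 + 6*b^2 + 12*b + 8)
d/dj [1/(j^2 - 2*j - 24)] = 2*(1 - j)/(-j^2 + 2*j + 24)^2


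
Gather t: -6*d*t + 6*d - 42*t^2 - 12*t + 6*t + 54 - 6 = 6*d - 42*t^2 + t*(-6*d - 6) + 48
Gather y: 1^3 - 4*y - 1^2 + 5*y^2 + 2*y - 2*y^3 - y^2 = -2*y^3 + 4*y^2 - 2*y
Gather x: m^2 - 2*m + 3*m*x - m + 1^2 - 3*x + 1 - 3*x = m^2 - 3*m + x*(3*m - 6) + 2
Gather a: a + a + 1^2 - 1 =2*a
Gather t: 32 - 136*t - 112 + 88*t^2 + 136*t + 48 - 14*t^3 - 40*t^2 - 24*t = -14*t^3 + 48*t^2 - 24*t - 32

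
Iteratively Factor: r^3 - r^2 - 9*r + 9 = (r - 1)*(r^2 - 9) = (r - 3)*(r - 1)*(r + 3)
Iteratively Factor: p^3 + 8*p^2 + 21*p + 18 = (p + 3)*(p^2 + 5*p + 6) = (p + 3)^2*(p + 2)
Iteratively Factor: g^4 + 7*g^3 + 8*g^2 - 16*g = (g + 4)*(g^3 + 3*g^2 - 4*g) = g*(g + 4)*(g^2 + 3*g - 4) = g*(g + 4)^2*(g - 1)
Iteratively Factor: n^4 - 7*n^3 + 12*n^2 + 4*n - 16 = (n + 1)*(n^3 - 8*n^2 + 20*n - 16) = (n - 2)*(n + 1)*(n^2 - 6*n + 8) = (n - 2)^2*(n + 1)*(n - 4)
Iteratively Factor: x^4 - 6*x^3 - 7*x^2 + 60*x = (x)*(x^3 - 6*x^2 - 7*x + 60) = x*(x - 4)*(x^2 - 2*x - 15) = x*(x - 5)*(x - 4)*(x + 3)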